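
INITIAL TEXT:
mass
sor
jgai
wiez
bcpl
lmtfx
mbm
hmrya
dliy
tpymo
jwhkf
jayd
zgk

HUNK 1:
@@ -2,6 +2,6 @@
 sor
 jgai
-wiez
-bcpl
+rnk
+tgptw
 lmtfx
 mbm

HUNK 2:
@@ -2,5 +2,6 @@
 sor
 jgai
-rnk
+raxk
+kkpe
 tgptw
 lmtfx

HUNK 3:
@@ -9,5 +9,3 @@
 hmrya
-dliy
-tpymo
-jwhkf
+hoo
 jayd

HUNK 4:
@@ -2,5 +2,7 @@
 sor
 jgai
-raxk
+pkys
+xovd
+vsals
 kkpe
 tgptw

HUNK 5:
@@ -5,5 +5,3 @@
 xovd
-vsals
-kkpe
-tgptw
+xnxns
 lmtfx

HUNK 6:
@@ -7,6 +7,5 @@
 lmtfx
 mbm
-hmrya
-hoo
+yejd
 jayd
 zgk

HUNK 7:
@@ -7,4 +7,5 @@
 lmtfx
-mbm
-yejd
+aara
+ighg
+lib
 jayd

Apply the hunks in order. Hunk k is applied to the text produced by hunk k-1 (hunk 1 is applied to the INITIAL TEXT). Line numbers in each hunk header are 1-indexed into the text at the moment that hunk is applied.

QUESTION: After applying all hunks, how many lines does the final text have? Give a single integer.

Hunk 1: at line 2 remove [wiez,bcpl] add [rnk,tgptw] -> 13 lines: mass sor jgai rnk tgptw lmtfx mbm hmrya dliy tpymo jwhkf jayd zgk
Hunk 2: at line 2 remove [rnk] add [raxk,kkpe] -> 14 lines: mass sor jgai raxk kkpe tgptw lmtfx mbm hmrya dliy tpymo jwhkf jayd zgk
Hunk 3: at line 9 remove [dliy,tpymo,jwhkf] add [hoo] -> 12 lines: mass sor jgai raxk kkpe tgptw lmtfx mbm hmrya hoo jayd zgk
Hunk 4: at line 2 remove [raxk] add [pkys,xovd,vsals] -> 14 lines: mass sor jgai pkys xovd vsals kkpe tgptw lmtfx mbm hmrya hoo jayd zgk
Hunk 5: at line 5 remove [vsals,kkpe,tgptw] add [xnxns] -> 12 lines: mass sor jgai pkys xovd xnxns lmtfx mbm hmrya hoo jayd zgk
Hunk 6: at line 7 remove [hmrya,hoo] add [yejd] -> 11 lines: mass sor jgai pkys xovd xnxns lmtfx mbm yejd jayd zgk
Hunk 7: at line 7 remove [mbm,yejd] add [aara,ighg,lib] -> 12 lines: mass sor jgai pkys xovd xnxns lmtfx aara ighg lib jayd zgk
Final line count: 12

Answer: 12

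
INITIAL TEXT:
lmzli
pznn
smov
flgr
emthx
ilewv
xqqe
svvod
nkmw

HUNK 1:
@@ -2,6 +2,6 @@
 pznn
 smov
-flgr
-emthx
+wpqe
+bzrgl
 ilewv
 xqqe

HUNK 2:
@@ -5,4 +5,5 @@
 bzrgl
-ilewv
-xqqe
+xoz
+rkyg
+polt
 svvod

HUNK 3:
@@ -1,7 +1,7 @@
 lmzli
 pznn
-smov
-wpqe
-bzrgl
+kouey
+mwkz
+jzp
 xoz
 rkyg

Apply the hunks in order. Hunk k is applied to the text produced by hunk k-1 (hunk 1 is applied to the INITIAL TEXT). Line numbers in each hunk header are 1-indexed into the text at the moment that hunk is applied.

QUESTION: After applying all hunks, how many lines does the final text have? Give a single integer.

Hunk 1: at line 2 remove [flgr,emthx] add [wpqe,bzrgl] -> 9 lines: lmzli pznn smov wpqe bzrgl ilewv xqqe svvod nkmw
Hunk 2: at line 5 remove [ilewv,xqqe] add [xoz,rkyg,polt] -> 10 lines: lmzli pznn smov wpqe bzrgl xoz rkyg polt svvod nkmw
Hunk 3: at line 1 remove [smov,wpqe,bzrgl] add [kouey,mwkz,jzp] -> 10 lines: lmzli pznn kouey mwkz jzp xoz rkyg polt svvod nkmw
Final line count: 10

Answer: 10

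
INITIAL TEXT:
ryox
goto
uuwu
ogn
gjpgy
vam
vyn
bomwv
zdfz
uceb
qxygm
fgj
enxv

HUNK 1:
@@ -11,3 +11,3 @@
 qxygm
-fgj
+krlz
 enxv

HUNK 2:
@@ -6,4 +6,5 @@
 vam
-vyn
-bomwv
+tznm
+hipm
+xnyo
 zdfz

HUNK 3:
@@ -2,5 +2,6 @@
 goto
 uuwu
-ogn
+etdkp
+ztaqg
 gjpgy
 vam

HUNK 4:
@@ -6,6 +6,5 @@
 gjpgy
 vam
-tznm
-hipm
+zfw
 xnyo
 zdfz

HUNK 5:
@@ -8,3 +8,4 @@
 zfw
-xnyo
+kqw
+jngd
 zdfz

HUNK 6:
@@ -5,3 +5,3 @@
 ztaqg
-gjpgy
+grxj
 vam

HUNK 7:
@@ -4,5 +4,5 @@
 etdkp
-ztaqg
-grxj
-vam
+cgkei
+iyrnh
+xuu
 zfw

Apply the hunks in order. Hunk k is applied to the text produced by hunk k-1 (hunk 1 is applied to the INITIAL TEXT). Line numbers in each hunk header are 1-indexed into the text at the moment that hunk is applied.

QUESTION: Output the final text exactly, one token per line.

Answer: ryox
goto
uuwu
etdkp
cgkei
iyrnh
xuu
zfw
kqw
jngd
zdfz
uceb
qxygm
krlz
enxv

Derivation:
Hunk 1: at line 11 remove [fgj] add [krlz] -> 13 lines: ryox goto uuwu ogn gjpgy vam vyn bomwv zdfz uceb qxygm krlz enxv
Hunk 2: at line 6 remove [vyn,bomwv] add [tznm,hipm,xnyo] -> 14 lines: ryox goto uuwu ogn gjpgy vam tznm hipm xnyo zdfz uceb qxygm krlz enxv
Hunk 3: at line 2 remove [ogn] add [etdkp,ztaqg] -> 15 lines: ryox goto uuwu etdkp ztaqg gjpgy vam tznm hipm xnyo zdfz uceb qxygm krlz enxv
Hunk 4: at line 6 remove [tznm,hipm] add [zfw] -> 14 lines: ryox goto uuwu etdkp ztaqg gjpgy vam zfw xnyo zdfz uceb qxygm krlz enxv
Hunk 5: at line 8 remove [xnyo] add [kqw,jngd] -> 15 lines: ryox goto uuwu etdkp ztaqg gjpgy vam zfw kqw jngd zdfz uceb qxygm krlz enxv
Hunk 6: at line 5 remove [gjpgy] add [grxj] -> 15 lines: ryox goto uuwu etdkp ztaqg grxj vam zfw kqw jngd zdfz uceb qxygm krlz enxv
Hunk 7: at line 4 remove [ztaqg,grxj,vam] add [cgkei,iyrnh,xuu] -> 15 lines: ryox goto uuwu etdkp cgkei iyrnh xuu zfw kqw jngd zdfz uceb qxygm krlz enxv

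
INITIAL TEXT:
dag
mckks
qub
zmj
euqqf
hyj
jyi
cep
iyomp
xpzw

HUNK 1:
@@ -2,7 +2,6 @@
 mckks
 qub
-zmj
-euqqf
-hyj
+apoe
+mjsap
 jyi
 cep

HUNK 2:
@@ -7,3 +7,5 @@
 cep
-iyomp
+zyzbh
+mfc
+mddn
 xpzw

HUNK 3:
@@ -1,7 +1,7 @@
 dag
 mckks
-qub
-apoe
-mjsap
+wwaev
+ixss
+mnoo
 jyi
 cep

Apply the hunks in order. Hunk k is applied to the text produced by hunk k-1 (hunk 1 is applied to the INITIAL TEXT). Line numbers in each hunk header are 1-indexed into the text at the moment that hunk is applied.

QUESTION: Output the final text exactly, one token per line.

Answer: dag
mckks
wwaev
ixss
mnoo
jyi
cep
zyzbh
mfc
mddn
xpzw

Derivation:
Hunk 1: at line 2 remove [zmj,euqqf,hyj] add [apoe,mjsap] -> 9 lines: dag mckks qub apoe mjsap jyi cep iyomp xpzw
Hunk 2: at line 7 remove [iyomp] add [zyzbh,mfc,mddn] -> 11 lines: dag mckks qub apoe mjsap jyi cep zyzbh mfc mddn xpzw
Hunk 3: at line 1 remove [qub,apoe,mjsap] add [wwaev,ixss,mnoo] -> 11 lines: dag mckks wwaev ixss mnoo jyi cep zyzbh mfc mddn xpzw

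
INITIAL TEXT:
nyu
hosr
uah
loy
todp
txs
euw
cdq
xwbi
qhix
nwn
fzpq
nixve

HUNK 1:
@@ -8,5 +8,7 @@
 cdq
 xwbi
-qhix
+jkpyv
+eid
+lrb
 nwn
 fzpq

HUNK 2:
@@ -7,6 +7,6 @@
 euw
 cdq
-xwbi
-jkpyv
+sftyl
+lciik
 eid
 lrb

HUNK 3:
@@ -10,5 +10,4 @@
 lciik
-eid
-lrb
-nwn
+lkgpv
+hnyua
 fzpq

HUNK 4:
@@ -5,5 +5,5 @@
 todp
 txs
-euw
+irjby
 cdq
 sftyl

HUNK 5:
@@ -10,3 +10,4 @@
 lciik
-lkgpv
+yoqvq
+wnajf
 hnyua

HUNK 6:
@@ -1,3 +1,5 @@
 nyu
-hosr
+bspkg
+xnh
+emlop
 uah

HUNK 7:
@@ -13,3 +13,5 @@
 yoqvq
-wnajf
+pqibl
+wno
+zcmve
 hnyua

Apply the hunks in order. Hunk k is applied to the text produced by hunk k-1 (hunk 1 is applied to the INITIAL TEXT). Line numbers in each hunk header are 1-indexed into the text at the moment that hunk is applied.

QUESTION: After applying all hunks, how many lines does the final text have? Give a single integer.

Hunk 1: at line 8 remove [qhix] add [jkpyv,eid,lrb] -> 15 lines: nyu hosr uah loy todp txs euw cdq xwbi jkpyv eid lrb nwn fzpq nixve
Hunk 2: at line 7 remove [xwbi,jkpyv] add [sftyl,lciik] -> 15 lines: nyu hosr uah loy todp txs euw cdq sftyl lciik eid lrb nwn fzpq nixve
Hunk 3: at line 10 remove [eid,lrb,nwn] add [lkgpv,hnyua] -> 14 lines: nyu hosr uah loy todp txs euw cdq sftyl lciik lkgpv hnyua fzpq nixve
Hunk 4: at line 5 remove [euw] add [irjby] -> 14 lines: nyu hosr uah loy todp txs irjby cdq sftyl lciik lkgpv hnyua fzpq nixve
Hunk 5: at line 10 remove [lkgpv] add [yoqvq,wnajf] -> 15 lines: nyu hosr uah loy todp txs irjby cdq sftyl lciik yoqvq wnajf hnyua fzpq nixve
Hunk 6: at line 1 remove [hosr] add [bspkg,xnh,emlop] -> 17 lines: nyu bspkg xnh emlop uah loy todp txs irjby cdq sftyl lciik yoqvq wnajf hnyua fzpq nixve
Hunk 7: at line 13 remove [wnajf] add [pqibl,wno,zcmve] -> 19 lines: nyu bspkg xnh emlop uah loy todp txs irjby cdq sftyl lciik yoqvq pqibl wno zcmve hnyua fzpq nixve
Final line count: 19

Answer: 19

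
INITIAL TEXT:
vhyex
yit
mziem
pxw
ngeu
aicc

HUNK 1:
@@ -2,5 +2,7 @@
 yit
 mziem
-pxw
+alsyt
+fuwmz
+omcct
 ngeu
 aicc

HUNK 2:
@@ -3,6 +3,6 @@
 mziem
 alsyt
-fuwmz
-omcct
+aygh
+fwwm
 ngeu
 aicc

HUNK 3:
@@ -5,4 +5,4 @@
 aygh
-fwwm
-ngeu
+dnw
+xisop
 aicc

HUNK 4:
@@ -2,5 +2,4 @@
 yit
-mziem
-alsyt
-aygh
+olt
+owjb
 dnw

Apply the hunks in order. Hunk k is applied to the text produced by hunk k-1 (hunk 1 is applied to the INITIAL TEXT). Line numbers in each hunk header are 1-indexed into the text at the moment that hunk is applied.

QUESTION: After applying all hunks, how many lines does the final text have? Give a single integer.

Hunk 1: at line 2 remove [pxw] add [alsyt,fuwmz,omcct] -> 8 lines: vhyex yit mziem alsyt fuwmz omcct ngeu aicc
Hunk 2: at line 3 remove [fuwmz,omcct] add [aygh,fwwm] -> 8 lines: vhyex yit mziem alsyt aygh fwwm ngeu aicc
Hunk 3: at line 5 remove [fwwm,ngeu] add [dnw,xisop] -> 8 lines: vhyex yit mziem alsyt aygh dnw xisop aicc
Hunk 4: at line 2 remove [mziem,alsyt,aygh] add [olt,owjb] -> 7 lines: vhyex yit olt owjb dnw xisop aicc
Final line count: 7

Answer: 7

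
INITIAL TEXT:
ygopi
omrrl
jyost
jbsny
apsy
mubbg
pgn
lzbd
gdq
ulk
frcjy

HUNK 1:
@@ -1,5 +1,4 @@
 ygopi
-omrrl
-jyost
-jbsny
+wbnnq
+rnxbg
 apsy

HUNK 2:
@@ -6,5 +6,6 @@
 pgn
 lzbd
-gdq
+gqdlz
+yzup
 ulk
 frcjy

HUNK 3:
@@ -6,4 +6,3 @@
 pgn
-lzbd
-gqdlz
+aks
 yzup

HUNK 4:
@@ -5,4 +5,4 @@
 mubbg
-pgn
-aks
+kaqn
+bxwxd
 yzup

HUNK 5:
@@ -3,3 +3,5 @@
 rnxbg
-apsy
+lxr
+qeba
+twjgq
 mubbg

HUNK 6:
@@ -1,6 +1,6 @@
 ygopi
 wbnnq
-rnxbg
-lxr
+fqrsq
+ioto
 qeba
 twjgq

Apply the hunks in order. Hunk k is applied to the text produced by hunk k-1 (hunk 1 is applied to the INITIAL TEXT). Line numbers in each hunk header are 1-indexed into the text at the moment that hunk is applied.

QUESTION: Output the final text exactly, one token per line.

Hunk 1: at line 1 remove [omrrl,jyost,jbsny] add [wbnnq,rnxbg] -> 10 lines: ygopi wbnnq rnxbg apsy mubbg pgn lzbd gdq ulk frcjy
Hunk 2: at line 6 remove [gdq] add [gqdlz,yzup] -> 11 lines: ygopi wbnnq rnxbg apsy mubbg pgn lzbd gqdlz yzup ulk frcjy
Hunk 3: at line 6 remove [lzbd,gqdlz] add [aks] -> 10 lines: ygopi wbnnq rnxbg apsy mubbg pgn aks yzup ulk frcjy
Hunk 4: at line 5 remove [pgn,aks] add [kaqn,bxwxd] -> 10 lines: ygopi wbnnq rnxbg apsy mubbg kaqn bxwxd yzup ulk frcjy
Hunk 5: at line 3 remove [apsy] add [lxr,qeba,twjgq] -> 12 lines: ygopi wbnnq rnxbg lxr qeba twjgq mubbg kaqn bxwxd yzup ulk frcjy
Hunk 6: at line 1 remove [rnxbg,lxr] add [fqrsq,ioto] -> 12 lines: ygopi wbnnq fqrsq ioto qeba twjgq mubbg kaqn bxwxd yzup ulk frcjy

Answer: ygopi
wbnnq
fqrsq
ioto
qeba
twjgq
mubbg
kaqn
bxwxd
yzup
ulk
frcjy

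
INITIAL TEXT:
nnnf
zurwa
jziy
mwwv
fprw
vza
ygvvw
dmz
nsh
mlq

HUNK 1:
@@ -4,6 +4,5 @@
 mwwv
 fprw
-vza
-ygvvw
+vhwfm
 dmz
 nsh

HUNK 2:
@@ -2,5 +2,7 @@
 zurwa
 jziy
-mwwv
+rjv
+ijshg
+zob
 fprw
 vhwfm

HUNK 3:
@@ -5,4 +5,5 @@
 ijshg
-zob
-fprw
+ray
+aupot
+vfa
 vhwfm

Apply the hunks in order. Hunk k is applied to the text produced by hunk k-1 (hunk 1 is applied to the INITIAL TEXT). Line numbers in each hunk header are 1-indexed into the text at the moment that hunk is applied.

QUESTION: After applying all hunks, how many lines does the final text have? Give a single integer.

Answer: 12

Derivation:
Hunk 1: at line 4 remove [vza,ygvvw] add [vhwfm] -> 9 lines: nnnf zurwa jziy mwwv fprw vhwfm dmz nsh mlq
Hunk 2: at line 2 remove [mwwv] add [rjv,ijshg,zob] -> 11 lines: nnnf zurwa jziy rjv ijshg zob fprw vhwfm dmz nsh mlq
Hunk 3: at line 5 remove [zob,fprw] add [ray,aupot,vfa] -> 12 lines: nnnf zurwa jziy rjv ijshg ray aupot vfa vhwfm dmz nsh mlq
Final line count: 12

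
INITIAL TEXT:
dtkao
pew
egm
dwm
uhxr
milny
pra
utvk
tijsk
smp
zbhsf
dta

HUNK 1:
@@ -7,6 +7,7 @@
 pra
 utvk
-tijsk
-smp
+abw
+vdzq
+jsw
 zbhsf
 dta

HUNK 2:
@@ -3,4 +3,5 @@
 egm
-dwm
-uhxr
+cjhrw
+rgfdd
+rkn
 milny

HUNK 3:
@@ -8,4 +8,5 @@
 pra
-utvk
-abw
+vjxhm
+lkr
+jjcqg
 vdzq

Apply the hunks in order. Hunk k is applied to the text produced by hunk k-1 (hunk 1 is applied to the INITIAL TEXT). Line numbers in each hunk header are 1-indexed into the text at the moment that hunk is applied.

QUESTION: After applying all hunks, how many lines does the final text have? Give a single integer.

Hunk 1: at line 7 remove [tijsk,smp] add [abw,vdzq,jsw] -> 13 lines: dtkao pew egm dwm uhxr milny pra utvk abw vdzq jsw zbhsf dta
Hunk 2: at line 3 remove [dwm,uhxr] add [cjhrw,rgfdd,rkn] -> 14 lines: dtkao pew egm cjhrw rgfdd rkn milny pra utvk abw vdzq jsw zbhsf dta
Hunk 3: at line 8 remove [utvk,abw] add [vjxhm,lkr,jjcqg] -> 15 lines: dtkao pew egm cjhrw rgfdd rkn milny pra vjxhm lkr jjcqg vdzq jsw zbhsf dta
Final line count: 15

Answer: 15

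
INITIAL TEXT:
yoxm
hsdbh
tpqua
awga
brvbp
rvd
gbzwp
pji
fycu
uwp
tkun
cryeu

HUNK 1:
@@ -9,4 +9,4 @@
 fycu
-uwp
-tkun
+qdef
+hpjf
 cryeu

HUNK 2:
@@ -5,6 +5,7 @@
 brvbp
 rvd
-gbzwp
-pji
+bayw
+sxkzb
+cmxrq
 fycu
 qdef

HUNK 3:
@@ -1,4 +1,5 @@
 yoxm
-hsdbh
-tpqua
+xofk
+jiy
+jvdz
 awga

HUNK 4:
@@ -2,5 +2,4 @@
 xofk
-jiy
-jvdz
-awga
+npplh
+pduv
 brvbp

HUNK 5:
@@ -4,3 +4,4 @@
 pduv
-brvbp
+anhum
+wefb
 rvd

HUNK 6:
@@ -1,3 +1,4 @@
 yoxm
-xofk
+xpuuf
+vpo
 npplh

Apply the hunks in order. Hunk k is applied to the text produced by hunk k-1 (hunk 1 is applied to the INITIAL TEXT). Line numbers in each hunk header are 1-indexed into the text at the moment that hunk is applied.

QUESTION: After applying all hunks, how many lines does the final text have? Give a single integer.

Answer: 15

Derivation:
Hunk 1: at line 9 remove [uwp,tkun] add [qdef,hpjf] -> 12 lines: yoxm hsdbh tpqua awga brvbp rvd gbzwp pji fycu qdef hpjf cryeu
Hunk 2: at line 5 remove [gbzwp,pji] add [bayw,sxkzb,cmxrq] -> 13 lines: yoxm hsdbh tpqua awga brvbp rvd bayw sxkzb cmxrq fycu qdef hpjf cryeu
Hunk 3: at line 1 remove [hsdbh,tpqua] add [xofk,jiy,jvdz] -> 14 lines: yoxm xofk jiy jvdz awga brvbp rvd bayw sxkzb cmxrq fycu qdef hpjf cryeu
Hunk 4: at line 2 remove [jiy,jvdz,awga] add [npplh,pduv] -> 13 lines: yoxm xofk npplh pduv brvbp rvd bayw sxkzb cmxrq fycu qdef hpjf cryeu
Hunk 5: at line 4 remove [brvbp] add [anhum,wefb] -> 14 lines: yoxm xofk npplh pduv anhum wefb rvd bayw sxkzb cmxrq fycu qdef hpjf cryeu
Hunk 6: at line 1 remove [xofk] add [xpuuf,vpo] -> 15 lines: yoxm xpuuf vpo npplh pduv anhum wefb rvd bayw sxkzb cmxrq fycu qdef hpjf cryeu
Final line count: 15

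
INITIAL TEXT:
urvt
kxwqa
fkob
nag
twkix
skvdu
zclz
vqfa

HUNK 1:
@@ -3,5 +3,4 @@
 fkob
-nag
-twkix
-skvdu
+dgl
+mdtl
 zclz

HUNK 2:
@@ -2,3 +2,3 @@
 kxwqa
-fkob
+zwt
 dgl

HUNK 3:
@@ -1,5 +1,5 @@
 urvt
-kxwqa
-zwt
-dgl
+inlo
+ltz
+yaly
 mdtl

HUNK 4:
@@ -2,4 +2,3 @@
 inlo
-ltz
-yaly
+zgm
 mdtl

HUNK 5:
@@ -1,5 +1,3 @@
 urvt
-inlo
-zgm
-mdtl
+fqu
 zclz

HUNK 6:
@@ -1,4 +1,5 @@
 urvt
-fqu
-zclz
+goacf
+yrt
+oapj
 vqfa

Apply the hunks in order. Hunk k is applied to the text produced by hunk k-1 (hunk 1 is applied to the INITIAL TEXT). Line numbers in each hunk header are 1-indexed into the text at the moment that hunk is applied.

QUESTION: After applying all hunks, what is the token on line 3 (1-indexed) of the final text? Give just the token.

Hunk 1: at line 3 remove [nag,twkix,skvdu] add [dgl,mdtl] -> 7 lines: urvt kxwqa fkob dgl mdtl zclz vqfa
Hunk 2: at line 2 remove [fkob] add [zwt] -> 7 lines: urvt kxwqa zwt dgl mdtl zclz vqfa
Hunk 3: at line 1 remove [kxwqa,zwt,dgl] add [inlo,ltz,yaly] -> 7 lines: urvt inlo ltz yaly mdtl zclz vqfa
Hunk 4: at line 2 remove [ltz,yaly] add [zgm] -> 6 lines: urvt inlo zgm mdtl zclz vqfa
Hunk 5: at line 1 remove [inlo,zgm,mdtl] add [fqu] -> 4 lines: urvt fqu zclz vqfa
Hunk 6: at line 1 remove [fqu,zclz] add [goacf,yrt,oapj] -> 5 lines: urvt goacf yrt oapj vqfa
Final line 3: yrt

Answer: yrt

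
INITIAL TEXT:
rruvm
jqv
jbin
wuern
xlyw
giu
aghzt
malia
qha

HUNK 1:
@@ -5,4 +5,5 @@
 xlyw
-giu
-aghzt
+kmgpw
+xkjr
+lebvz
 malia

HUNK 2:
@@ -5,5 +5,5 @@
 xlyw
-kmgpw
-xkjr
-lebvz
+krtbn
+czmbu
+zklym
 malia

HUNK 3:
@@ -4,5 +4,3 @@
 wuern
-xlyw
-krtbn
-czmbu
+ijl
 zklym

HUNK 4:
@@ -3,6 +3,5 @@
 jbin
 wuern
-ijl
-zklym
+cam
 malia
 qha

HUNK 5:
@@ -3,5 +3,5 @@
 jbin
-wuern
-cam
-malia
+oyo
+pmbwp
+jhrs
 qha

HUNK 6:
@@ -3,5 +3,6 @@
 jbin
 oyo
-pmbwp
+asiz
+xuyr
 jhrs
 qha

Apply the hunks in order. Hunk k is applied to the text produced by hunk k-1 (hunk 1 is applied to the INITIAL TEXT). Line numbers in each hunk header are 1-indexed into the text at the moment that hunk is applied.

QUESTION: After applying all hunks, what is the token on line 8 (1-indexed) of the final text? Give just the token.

Answer: qha

Derivation:
Hunk 1: at line 5 remove [giu,aghzt] add [kmgpw,xkjr,lebvz] -> 10 lines: rruvm jqv jbin wuern xlyw kmgpw xkjr lebvz malia qha
Hunk 2: at line 5 remove [kmgpw,xkjr,lebvz] add [krtbn,czmbu,zklym] -> 10 lines: rruvm jqv jbin wuern xlyw krtbn czmbu zklym malia qha
Hunk 3: at line 4 remove [xlyw,krtbn,czmbu] add [ijl] -> 8 lines: rruvm jqv jbin wuern ijl zklym malia qha
Hunk 4: at line 3 remove [ijl,zklym] add [cam] -> 7 lines: rruvm jqv jbin wuern cam malia qha
Hunk 5: at line 3 remove [wuern,cam,malia] add [oyo,pmbwp,jhrs] -> 7 lines: rruvm jqv jbin oyo pmbwp jhrs qha
Hunk 6: at line 3 remove [pmbwp] add [asiz,xuyr] -> 8 lines: rruvm jqv jbin oyo asiz xuyr jhrs qha
Final line 8: qha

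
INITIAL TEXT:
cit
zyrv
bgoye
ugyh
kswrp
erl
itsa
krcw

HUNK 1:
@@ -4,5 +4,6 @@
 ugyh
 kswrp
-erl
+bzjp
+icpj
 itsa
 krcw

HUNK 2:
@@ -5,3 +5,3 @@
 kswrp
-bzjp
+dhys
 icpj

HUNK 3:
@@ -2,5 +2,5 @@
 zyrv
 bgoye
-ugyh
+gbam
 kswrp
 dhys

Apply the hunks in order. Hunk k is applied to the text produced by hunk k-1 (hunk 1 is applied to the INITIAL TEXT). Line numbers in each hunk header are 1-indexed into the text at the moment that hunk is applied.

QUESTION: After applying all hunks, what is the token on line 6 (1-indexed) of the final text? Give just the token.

Hunk 1: at line 4 remove [erl] add [bzjp,icpj] -> 9 lines: cit zyrv bgoye ugyh kswrp bzjp icpj itsa krcw
Hunk 2: at line 5 remove [bzjp] add [dhys] -> 9 lines: cit zyrv bgoye ugyh kswrp dhys icpj itsa krcw
Hunk 3: at line 2 remove [ugyh] add [gbam] -> 9 lines: cit zyrv bgoye gbam kswrp dhys icpj itsa krcw
Final line 6: dhys

Answer: dhys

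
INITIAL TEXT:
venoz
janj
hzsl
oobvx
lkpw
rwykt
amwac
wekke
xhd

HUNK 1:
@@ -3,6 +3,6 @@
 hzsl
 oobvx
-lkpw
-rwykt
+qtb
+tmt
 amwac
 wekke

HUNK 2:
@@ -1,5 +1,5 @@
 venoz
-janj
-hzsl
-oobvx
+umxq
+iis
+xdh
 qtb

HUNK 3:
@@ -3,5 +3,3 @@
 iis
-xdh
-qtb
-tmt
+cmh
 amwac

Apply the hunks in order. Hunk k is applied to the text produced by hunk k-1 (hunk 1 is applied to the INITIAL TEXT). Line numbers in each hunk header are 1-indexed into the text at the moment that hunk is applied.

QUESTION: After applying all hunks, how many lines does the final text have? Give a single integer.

Hunk 1: at line 3 remove [lkpw,rwykt] add [qtb,tmt] -> 9 lines: venoz janj hzsl oobvx qtb tmt amwac wekke xhd
Hunk 2: at line 1 remove [janj,hzsl,oobvx] add [umxq,iis,xdh] -> 9 lines: venoz umxq iis xdh qtb tmt amwac wekke xhd
Hunk 3: at line 3 remove [xdh,qtb,tmt] add [cmh] -> 7 lines: venoz umxq iis cmh amwac wekke xhd
Final line count: 7

Answer: 7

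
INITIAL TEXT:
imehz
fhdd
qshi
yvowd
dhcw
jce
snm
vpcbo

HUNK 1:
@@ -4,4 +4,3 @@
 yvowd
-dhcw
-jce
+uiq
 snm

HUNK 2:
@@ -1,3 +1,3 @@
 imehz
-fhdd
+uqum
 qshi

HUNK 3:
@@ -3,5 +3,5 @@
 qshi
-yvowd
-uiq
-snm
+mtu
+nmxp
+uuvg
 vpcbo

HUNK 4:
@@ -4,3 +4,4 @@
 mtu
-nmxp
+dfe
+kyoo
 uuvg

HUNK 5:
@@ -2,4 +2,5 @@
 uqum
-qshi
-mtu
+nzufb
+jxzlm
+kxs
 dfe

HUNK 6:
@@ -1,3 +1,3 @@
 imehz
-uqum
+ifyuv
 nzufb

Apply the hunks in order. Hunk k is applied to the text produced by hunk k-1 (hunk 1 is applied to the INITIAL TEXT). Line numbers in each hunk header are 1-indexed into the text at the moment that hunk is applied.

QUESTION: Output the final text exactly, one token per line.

Hunk 1: at line 4 remove [dhcw,jce] add [uiq] -> 7 lines: imehz fhdd qshi yvowd uiq snm vpcbo
Hunk 2: at line 1 remove [fhdd] add [uqum] -> 7 lines: imehz uqum qshi yvowd uiq snm vpcbo
Hunk 3: at line 3 remove [yvowd,uiq,snm] add [mtu,nmxp,uuvg] -> 7 lines: imehz uqum qshi mtu nmxp uuvg vpcbo
Hunk 4: at line 4 remove [nmxp] add [dfe,kyoo] -> 8 lines: imehz uqum qshi mtu dfe kyoo uuvg vpcbo
Hunk 5: at line 2 remove [qshi,mtu] add [nzufb,jxzlm,kxs] -> 9 lines: imehz uqum nzufb jxzlm kxs dfe kyoo uuvg vpcbo
Hunk 6: at line 1 remove [uqum] add [ifyuv] -> 9 lines: imehz ifyuv nzufb jxzlm kxs dfe kyoo uuvg vpcbo

Answer: imehz
ifyuv
nzufb
jxzlm
kxs
dfe
kyoo
uuvg
vpcbo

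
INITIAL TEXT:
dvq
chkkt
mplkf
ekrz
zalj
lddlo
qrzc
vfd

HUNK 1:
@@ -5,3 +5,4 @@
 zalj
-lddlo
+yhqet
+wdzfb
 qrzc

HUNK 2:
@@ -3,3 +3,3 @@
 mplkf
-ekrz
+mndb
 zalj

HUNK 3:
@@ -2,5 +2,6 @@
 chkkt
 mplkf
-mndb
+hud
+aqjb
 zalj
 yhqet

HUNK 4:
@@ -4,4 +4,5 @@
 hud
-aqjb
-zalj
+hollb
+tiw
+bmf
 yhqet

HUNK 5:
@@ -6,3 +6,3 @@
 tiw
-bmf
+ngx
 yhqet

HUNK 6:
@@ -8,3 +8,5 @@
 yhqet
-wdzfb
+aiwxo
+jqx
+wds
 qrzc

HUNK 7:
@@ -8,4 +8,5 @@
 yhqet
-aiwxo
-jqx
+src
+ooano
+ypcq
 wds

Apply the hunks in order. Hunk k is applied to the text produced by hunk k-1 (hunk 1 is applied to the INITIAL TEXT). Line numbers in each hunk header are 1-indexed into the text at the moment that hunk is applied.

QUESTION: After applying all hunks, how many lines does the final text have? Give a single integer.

Hunk 1: at line 5 remove [lddlo] add [yhqet,wdzfb] -> 9 lines: dvq chkkt mplkf ekrz zalj yhqet wdzfb qrzc vfd
Hunk 2: at line 3 remove [ekrz] add [mndb] -> 9 lines: dvq chkkt mplkf mndb zalj yhqet wdzfb qrzc vfd
Hunk 3: at line 2 remove [mndb] add [hud,aqjb] -> 10 lines: dvq chkkt mplkf hud aqjb zalj yhqet wdzfb qrzc vfd
Hunk 4: at line 4 remove [aqjb,zalj] add [hollb,tiw,bmf] -> 11 lines: dvq chkkt mplkf hud hollb tiw bmf yhqet wdzfb qrzc vfd
Hunk 5: at line 6 remove [bmf] add [ngx] -> 11 lines: dvq chkkt mplkf hud hollb tiw ngx yhqet wdzfb qrzc vfd
Hunk 6: at line 8 remove [wdzfb] add [aiwxo,jqx,wds] -> 13 lines: dvq chkkt mplkf hud hollb tiw ngx yhqet aiwxo jqx wds qrzc vfd
Hunk 7: at line 8 remove [aiwxo,jqx] add [src,ooano,ypcq] -> 14 lines: dvq chkkt mplkf hud hollb tiw ngx yhqet src ooano ypcq wds qrzc vfd
Final line count: 14

Answer: 14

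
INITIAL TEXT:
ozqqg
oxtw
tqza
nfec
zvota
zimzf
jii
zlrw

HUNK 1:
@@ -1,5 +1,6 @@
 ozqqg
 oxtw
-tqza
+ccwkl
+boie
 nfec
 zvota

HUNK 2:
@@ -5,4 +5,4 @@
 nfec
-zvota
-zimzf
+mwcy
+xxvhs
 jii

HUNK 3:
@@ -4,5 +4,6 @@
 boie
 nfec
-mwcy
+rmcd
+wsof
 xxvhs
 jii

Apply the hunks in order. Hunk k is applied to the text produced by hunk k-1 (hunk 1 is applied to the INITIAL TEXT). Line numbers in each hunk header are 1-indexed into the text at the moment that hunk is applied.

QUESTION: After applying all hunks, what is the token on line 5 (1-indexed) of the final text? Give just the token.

Hunk 1: at line 1 remove [tqza] add [ccwkl,boie] -> 9 lines: ozqqg oxtw ccwkl boie nfec zvota zimzf jii zlrw
Hunk 2: at line 5 remove [zvota,zimzf] add [mwcy,xxvhs] -> 9 lines: ozqqg oxtw ccwkl boie nfec mwcy xxvhs jii zlrw
Hunk 3: at line 4 remove [mwcy] add [rmcd,wsof] -> 10 lines: ozqqg oxtw ccwkl boie nfec rmcd wsof xxvhs jii zlrw
Final line 5: nfec

Answer: nfec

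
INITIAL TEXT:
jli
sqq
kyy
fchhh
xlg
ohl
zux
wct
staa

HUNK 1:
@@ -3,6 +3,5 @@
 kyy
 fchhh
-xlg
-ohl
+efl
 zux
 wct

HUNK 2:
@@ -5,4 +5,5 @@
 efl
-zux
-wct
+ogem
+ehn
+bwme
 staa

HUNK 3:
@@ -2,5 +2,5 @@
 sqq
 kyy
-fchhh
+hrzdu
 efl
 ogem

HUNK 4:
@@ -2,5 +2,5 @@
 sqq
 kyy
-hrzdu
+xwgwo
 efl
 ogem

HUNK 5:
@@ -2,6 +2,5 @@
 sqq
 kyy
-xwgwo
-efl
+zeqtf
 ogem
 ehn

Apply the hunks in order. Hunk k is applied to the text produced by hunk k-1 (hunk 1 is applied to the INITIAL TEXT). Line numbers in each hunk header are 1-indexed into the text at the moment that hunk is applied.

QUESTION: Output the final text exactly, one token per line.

Hunk 1: at line 3 remove [xlg,ohl] add [efl] -> 8 lines: jli sqq kyy fchhh efl zux wct staa
Hunk 2: at line 5 remove [zux,wct] add [ogem,ehn,bwme] -> 9 lines: jli sqq kyy fchhh efl ogem ehn bwme staa
Hunk 3: at line 2 remove [fchhh] add [hrzdu] -> 9 lines: jli sqq kyy hrzdu efl ogem ehn bwme staa
Hunk 4: at line 2 remove [hrzdu] add [xwgwo] -> 9 lines: jli sqq kyy xwgwo efl ogem ehn bwme staa
Hunk 5: at line 2 remove [xwgwo,efl] add [zeqtf] -> 8 lines: jli sqq kyy zeqtf ogem ehn bwme staa

Answer: jli
sqq
kyy
zeqtf
ogem
ehn
bwme
staa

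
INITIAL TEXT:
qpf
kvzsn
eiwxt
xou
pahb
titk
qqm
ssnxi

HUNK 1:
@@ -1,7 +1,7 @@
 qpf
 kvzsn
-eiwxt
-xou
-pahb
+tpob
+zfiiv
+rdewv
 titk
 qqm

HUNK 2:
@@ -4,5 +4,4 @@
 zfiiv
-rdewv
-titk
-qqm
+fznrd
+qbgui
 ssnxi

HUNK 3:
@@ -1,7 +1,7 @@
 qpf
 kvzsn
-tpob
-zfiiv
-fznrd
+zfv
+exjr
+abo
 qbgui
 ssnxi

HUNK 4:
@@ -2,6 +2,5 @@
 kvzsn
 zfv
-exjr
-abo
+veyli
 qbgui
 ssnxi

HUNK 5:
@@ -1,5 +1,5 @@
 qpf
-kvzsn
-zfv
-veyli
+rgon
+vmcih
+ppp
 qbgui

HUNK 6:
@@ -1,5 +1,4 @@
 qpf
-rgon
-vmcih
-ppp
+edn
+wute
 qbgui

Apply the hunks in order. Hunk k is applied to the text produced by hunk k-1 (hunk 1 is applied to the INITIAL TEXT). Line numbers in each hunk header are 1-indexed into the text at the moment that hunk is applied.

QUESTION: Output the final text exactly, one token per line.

Hunk 1: at line 1 remove [eiwxt,xou,pahb] add [tpob,zfiiv,rdewv] -> 8 lines: qpf kvzsn tpob zfiiv rdewv titk qqm ssnxi
Hunk 2: at line 4 remove [rdewv,titk,qqm] add [fznrd,qbgui] -> 7 lines: qpf kvzsn tpob zfiiv fznrd qbgui ssnxi
Hunk 3: at line 1 remove [tpob,zfiiv,fznrd] add [zfv,exjr,abo] -> 7 lines: qpf kvzsn zfv exjr abo qbgui ssnxi
Hunk 4: at line 2 remove [exjr,abo] add [veyli] -> 6 lines: qpf kvzsn zfv veyli qbgui ssnxi
Hunk 5: at line 1 remove [kvzsn,zfv,veyli] add [rgon,vmcih,ppp] -> 6 lines: qpf rgon vmcih ppp qbgui ssnxi
Hunk 6: at line 1 remove [rgon,vmcih,ppp] add [edn,wute] -> 5 lines: qpf edn wute qbgui ssnxi

Answer: qpf
edn
wute
qbgui
ssnxi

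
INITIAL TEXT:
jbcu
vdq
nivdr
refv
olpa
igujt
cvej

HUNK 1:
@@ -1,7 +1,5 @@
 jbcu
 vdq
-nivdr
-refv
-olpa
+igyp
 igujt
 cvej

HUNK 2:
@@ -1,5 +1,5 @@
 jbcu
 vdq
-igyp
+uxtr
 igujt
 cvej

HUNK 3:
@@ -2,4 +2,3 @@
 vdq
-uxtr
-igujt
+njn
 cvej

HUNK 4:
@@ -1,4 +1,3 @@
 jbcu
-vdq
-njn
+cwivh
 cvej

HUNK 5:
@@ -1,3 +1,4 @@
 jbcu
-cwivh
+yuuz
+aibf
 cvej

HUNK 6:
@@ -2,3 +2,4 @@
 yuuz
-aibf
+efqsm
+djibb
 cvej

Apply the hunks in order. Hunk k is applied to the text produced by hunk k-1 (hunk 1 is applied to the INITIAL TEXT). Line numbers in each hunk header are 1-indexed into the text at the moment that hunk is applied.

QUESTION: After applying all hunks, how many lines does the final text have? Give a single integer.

Answer: 5

Derivation:
Hunk 1: at line 1 remove [nivdr,refv,olpa] add [igyp] -> 5 lines: jbcu vdq igyp igujt cvej
Hunk 2: at line 1 remove [igyp] add [uxtr] -> 5 lines: jbcu vdq uxtr igujt cvej
Hunk 3: at line 2 remove [uxtr,igujt] add [njn] -> 4 lines: jbcu vdq njn cvej
Hunk 4: at line 1 remove [vdq,njn] add [cwivh] -> 3 lines: jbcu cwivh cvej
Hunk 5: at line 1 remove [cwivh] add [yuuz,aibf] -> 4 lines: jbcu yuuz aibf cvej
Hunk 6: at line 2 remove [aibf] add [efqsm,djibb] -> 5 lines: jbcu yuuz efqsm djibb cvej
Final line count: 5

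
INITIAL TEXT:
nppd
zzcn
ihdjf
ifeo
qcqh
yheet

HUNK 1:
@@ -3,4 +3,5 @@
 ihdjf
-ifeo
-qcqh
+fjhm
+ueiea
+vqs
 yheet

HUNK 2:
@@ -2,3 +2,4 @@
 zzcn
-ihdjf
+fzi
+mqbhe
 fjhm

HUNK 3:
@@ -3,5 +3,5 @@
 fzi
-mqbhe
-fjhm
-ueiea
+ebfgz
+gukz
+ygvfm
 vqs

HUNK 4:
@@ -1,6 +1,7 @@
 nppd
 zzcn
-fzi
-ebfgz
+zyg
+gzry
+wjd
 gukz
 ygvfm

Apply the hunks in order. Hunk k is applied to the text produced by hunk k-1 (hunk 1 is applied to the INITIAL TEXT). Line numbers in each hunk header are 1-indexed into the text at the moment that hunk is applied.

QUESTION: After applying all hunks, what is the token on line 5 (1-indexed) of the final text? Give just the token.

Answer: wjd

Derivation:
Hunk 1: at line 3 remove [ifeo,qcqh] add [fjhm,ueiea,vqs] -> 7 lines: nppd zzcn ihdjf fjhm ueiea vqs yheet
Hunk 2: at line 2 remove [ihdjf] add [fzi,mqbhe] -> 8 lines: nppd zzcn fzi mqbhe fjhm ueiea vqs yheet
Hunk 3: at line 3 remove [mqbhe,fjhm,ueiea] add [ebfgz,gukz,ygvfm] -> 8 lines: nppd zzcn fzi ebfgz gukz ygvfm vqs yheet
Hunk 4: at line 1 remove [fzi,ebfgz] add [zyg,gzry,wjd] -> 9 lines: nppd zzcn zyg gzry wjd gukz ygvfm vqs yheet
Final line 5: wjd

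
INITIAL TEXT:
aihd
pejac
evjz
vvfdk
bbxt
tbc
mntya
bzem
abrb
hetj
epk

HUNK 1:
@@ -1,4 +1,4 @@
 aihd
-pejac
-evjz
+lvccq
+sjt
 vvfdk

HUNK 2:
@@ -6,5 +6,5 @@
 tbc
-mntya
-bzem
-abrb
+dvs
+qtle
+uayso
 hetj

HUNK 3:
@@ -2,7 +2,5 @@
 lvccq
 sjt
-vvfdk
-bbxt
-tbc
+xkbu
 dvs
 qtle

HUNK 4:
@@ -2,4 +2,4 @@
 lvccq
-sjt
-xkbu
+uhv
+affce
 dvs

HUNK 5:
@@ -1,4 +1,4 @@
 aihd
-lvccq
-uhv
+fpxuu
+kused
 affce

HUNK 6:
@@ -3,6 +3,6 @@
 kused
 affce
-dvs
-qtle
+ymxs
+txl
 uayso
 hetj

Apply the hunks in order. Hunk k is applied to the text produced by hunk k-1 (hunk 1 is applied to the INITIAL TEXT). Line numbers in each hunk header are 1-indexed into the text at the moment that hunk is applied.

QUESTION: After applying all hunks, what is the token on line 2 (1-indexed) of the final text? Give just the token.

Hunk 1: at line 1 remove [pejac,evjz] add [lvccq,sjt] -> 11 lines: aihd lvccq sjt vvfdk bbxt tbc mntya bzem abrb hetj epk
Hunk 2: at line 6 remove [mntya,bzem,abrb] add [dvs,qtle,uayso] -> 11 lines: aihd lvccq sjt vvfdk bbxt tbc dvs qtle uayso hetj epk
Hunk 3: at line 2 remove [vvfdk,bbxt,tbc] add [xkbu] -> 9 lines: aihd lvccq sjt xkbu dvs qtle uayso hetj epk
Hunk 4: at line 2 remove [sjt,xkbu] add [uhv,affce] -> 9 lines: aihd lvccq uhv affce dvs qtle uayso hetj epk
Hunk 5: at line 1 remove [lvccq,uhv] add [fpxuu,kused] -> 9 lines: aihd fpxuu kused affce dvs qtle uayso hetj epk
Hunk 6: at line 3 remove [dvs,qtle] add [ymxs,txl] -> 9 lines: aihd fpxuu kused affce ymxs txl uayso hetj epk
Final line 2: fpxuu

Answer: fpxuu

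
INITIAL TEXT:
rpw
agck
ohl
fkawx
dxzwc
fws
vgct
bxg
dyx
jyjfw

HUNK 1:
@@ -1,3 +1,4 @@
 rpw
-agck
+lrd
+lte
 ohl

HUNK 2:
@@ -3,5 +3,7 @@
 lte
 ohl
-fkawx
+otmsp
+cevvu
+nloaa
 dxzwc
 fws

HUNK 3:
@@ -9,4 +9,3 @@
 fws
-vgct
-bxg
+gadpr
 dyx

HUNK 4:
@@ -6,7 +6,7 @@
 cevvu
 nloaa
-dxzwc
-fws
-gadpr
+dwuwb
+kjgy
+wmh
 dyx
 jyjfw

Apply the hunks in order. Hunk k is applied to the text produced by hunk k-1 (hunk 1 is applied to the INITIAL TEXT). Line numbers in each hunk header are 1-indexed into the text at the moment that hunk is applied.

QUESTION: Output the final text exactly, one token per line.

Answer: rpw
lrd
lte
ohl
otmsp
cevvu
nloaa
dwuwb
kjgy
wmh
dyx
jyjfw

Derivation:
Hunk 1: at line 1 remove [agck] add [lrd,lte] -> 11 lines: rpw lrd lte ohl fkawx dxzwc fws vgct bxg dyx jyjfw
Hunk 2: at line 3 remove [fkawx] add [otmsp,cevvu,nloaa] -> 13 lines: rpw lrd lte ohl otmsp cevvu nloaa dxzwc fws vgct bxg dyx jyjfw
Hunk 3: at line 9 remove [vgct,bxg] add [gadpr] -> 12 lines: rpw lrd lte ohl otmsp cevvu nloaa dxzwc fws gadpr dyx jyjfw
Hunk 4: at line 6 remove [dxzwc,fws,gadpr] add [dwuwb,kjgy,wmh] -> 12 lines: rpw lrd lte ohl otmsp cevvu nloaa dwuwb kjgy wmh dyx jyjfw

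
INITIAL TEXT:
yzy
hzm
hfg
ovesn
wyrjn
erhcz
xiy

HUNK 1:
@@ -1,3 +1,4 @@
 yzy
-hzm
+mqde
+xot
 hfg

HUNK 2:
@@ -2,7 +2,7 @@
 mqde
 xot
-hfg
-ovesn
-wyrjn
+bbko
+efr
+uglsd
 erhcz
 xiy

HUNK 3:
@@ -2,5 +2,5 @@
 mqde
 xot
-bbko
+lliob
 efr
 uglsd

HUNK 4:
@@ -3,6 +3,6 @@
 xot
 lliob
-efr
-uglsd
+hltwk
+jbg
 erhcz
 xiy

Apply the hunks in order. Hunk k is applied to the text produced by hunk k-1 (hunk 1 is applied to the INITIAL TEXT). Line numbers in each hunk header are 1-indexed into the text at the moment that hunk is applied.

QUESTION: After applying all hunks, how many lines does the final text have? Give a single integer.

Answer: 8

Derivation:
Hunk 1: at line 1 remove [hzm] add [mqde,xot] -> 8 lines: yzy mqde xot hfg ovesn wyrjn erhcz xiy
Hunk 2: at line 2 remove [hfg,ovesn,wyrjn] add [bbko,efr,uglsd] -> 8 lines: yzy mqde xot bbko efr uglsd erhcz xiy
Hunk 3: at line 2 remove [bbko] add [lliob] -> 8 lines: yzy mqde xot lliob efr uglsd erhcz xiy
Hunk 4: at line 3 remove [efr,uglsd] add [hltwk,jbg] -> 8 lines: yzy mqde xot lliob hltwk jbg erhcz xiy
Final line count: 8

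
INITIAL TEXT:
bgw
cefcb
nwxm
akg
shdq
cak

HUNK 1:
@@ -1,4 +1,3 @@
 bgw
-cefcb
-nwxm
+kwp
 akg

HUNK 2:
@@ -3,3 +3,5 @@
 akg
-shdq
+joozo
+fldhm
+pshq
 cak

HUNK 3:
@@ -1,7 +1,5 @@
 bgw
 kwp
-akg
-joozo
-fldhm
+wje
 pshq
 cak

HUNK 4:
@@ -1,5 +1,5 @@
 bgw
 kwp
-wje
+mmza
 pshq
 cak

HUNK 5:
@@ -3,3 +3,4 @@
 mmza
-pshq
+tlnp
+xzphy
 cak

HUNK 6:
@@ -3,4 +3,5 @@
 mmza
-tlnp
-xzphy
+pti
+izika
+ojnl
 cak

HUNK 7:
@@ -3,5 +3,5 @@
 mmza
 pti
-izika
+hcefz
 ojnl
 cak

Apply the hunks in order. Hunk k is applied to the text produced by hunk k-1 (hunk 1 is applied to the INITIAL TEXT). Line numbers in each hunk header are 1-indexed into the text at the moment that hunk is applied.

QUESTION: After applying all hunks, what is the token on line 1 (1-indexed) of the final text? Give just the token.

Answer: bgw

Derivation:
Hunk 1: at line 1 remove [cefcb,nwxm] add [kwp] -> 5 lines: bgw kwp akg shdq cak
Hunk 2: at line 3 remove [shdq] add [joozo,fldhm,pshq] -> 7 lines: bgw kwp akg joozo fldhm pshq cak
Hunk 3: at line 1 remove [akg,joozo,fldhm] add [wje] -> 5 lines: bgw kwp wje pshq cak
Hunk 4: at line 1 remove [wje] add [mmza] -> 5 lines: bgw kwp mmza pshq cak
Hunk 5: at line 3 remove [pshq] add [tlnp,xzphy] -> 6 lines: bgw kwp mmza tlnp xzphy cak
Hunk 6: at line 3 remove [tlnp,xzphy] add [pti,izika,ojnl] -> 7 lines: bgw kwp mmza pti izika ojnl cak
Hunk 7: at line 3 remove [izika] add [hcefz] -> 7 lines: bgw kwp mmza pti hcefz ojnl cak
Final line 1: bgw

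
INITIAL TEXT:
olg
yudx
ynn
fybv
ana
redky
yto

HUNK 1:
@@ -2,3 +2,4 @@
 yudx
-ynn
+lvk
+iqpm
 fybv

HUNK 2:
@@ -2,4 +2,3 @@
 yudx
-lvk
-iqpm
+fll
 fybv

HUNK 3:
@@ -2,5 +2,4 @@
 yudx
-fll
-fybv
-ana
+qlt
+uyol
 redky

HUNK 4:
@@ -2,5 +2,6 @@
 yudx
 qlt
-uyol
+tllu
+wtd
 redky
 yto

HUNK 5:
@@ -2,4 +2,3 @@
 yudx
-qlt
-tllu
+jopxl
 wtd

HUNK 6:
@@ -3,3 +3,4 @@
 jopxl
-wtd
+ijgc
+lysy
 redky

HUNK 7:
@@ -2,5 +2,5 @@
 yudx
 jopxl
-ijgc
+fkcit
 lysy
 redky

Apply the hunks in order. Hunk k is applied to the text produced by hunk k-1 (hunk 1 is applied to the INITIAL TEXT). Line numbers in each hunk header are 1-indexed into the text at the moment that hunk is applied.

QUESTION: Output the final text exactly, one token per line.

Answer: olg
yudx
jopxl
fkcit
lysy
redky
yto

Derivation:
Hunk 1: at line 2 remove [ynn] add [lvk,iqpm] -> 8 lines: olg yudx lvk iqpm fybv ana redky yto
Hunk 2: at line 2 remove [lvk,iqpm] add [fll] -> 7 lines: olg yudx fll fybv ana redky yto
Hunk 3: at line 2 remove [fll,fybv,ana] add [qlt,uyol] -> 6 lines: olg yudx qlt uyol redky yto
Hunk 4: at line 2 remove [uyol] add [tllu,wtd] -> 7 lines: olg yudx qlt tllu wtd redky yto
Hunk 5: at line 2 remove [qlt,tllu] add [jopxl] -> 6 lines: olg yudx jopxl wtd redky yto
Hunk 6: at line 3 remove [wtd] add [ijgc,lysy] -> 7 lines: olg yudx jopxl ijgc lysy redky yto
Hunk 7: at line 2 remove [ijgc] add [fkcit] -> 7 lines: olg yudx jopxl fkcit lysy redky yto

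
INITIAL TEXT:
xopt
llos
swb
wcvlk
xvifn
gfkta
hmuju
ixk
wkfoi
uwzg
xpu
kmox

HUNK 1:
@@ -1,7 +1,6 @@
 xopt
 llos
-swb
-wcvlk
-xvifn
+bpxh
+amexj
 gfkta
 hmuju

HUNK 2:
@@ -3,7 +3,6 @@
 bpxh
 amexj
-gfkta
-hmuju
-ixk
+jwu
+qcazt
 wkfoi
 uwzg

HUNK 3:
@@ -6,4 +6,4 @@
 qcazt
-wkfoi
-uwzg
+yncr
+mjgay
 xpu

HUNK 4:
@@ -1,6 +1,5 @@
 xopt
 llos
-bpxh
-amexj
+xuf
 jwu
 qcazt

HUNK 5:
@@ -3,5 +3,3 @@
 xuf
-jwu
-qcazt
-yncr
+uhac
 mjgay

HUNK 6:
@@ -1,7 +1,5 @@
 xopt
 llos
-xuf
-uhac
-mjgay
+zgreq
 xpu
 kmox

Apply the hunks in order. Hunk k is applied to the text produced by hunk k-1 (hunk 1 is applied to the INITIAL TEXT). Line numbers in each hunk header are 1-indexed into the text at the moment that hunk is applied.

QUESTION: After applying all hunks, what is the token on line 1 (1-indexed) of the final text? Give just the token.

Hunk 1: at line 1 remove [swb,wcvlk,xvifn] add [bpxh,amexj] -> 11 lines: xopt llos bpxh amexj gfkta hmuju ixk wkfoi uwzg xpu kmox
Hunk 2: at line 3 remove [gfkta,hmuju,ixk] add [jwu,qcazt] -> 10 lines: xopt llos bpxh amexj jwu qcazt wkfoi uwzg xpu kmox
Hunk 3: at line 6 remove [wkfoi,uwzg] add [yncr,mjgay] -> 10 lines: xopt llos bpxh amexj jwu qcazt yncr mjgay xpu kmox
Hunk 4: at line 1 remove [bpxh,amexj] add [xuf] -> 9 lines: xopt llos xuf jwu qcazt yncr mjgay xpu kmox
Hunk 5: at line 3 remove [jwu,qcazt,yncr] add [uhac] -> 7 lines: xopt llos xuf uhac mjgay xpu kmox
Hunk 6: at line 1 remove [xuf,uhac,mjgay] add [zgreq] -> 5 lines: xopt llos zgreq xpu kmox
Final line 1: xopt

Answer: xopt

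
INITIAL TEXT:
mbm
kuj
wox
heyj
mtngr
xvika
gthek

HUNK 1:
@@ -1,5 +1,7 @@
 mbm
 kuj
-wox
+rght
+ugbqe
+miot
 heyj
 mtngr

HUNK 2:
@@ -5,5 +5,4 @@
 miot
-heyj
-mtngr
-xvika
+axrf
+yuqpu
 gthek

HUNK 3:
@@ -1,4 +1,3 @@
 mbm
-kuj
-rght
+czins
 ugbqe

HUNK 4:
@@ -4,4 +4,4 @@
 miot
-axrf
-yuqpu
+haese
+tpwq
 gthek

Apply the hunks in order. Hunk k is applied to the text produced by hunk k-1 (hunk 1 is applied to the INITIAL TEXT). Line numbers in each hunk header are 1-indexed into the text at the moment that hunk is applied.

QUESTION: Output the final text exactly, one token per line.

Answer: mbm
czins
ugbqe
miot
haese
tpwq
gthek

Derivation:
Hunk 1: at line 1 remove [wox] add [rght,ugbqe,miot] -> 9 lines: mbm kuj rght ugbqe miot heyj mtngr xvika gthek
Hunk 2: at line 5 remove [heyj,mtngr,xvika] add [axrf,yuqpu] -> 8 lines: mbm kuj rght ugbqe miot axrf yuqpu gthek
Hunk 3: at line 1 remove [kuj,rght] add [czins] -> 7 lines: mbm czins ugbqe miot axrf yuqpu gthek
Hunk 4: at line 4 remove [axrf,yuqpu] add [haese,tpwq] -> 7 lines: mbm czins ugbqe miot haese tpwq gthek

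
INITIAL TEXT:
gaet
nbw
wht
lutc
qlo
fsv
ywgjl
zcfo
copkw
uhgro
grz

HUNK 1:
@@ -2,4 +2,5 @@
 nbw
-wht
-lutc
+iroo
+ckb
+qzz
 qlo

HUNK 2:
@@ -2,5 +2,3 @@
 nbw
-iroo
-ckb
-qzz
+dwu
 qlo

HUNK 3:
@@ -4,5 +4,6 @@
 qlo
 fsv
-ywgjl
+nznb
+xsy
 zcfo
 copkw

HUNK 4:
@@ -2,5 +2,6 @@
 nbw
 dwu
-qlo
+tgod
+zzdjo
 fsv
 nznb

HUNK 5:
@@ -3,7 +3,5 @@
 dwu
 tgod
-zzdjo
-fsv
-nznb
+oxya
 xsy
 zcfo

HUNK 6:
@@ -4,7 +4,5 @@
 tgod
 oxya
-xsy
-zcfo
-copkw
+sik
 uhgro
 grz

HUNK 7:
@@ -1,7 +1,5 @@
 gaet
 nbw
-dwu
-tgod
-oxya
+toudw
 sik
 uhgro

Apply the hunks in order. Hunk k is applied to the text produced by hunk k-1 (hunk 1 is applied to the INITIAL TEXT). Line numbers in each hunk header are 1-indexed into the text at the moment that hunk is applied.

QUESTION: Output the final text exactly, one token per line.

Answer: gaet
nbw
toudw
sik
uhgro
grz

Derivation:
Hunk 1: at line 2 remove [wht,lutc] add [iroo,ckb,qzz] -> 12 lines: gaet nbw iroo ckb qzz qlo fsv ywgjl zcfo copkw uhgro grz
Hunk 2: at line 2 remove [iroo,ckb,qzz] add [dwu] -> 10 lines: gaet nbw dwu qlo fsv ywgjl zcfo copkw uhgro grz
Hunk 3: at line 4 remove [ywgjl] add [nznb,xsy] -> 11 lines: gaet nbw dwu qlo fsv nznb xsy zcfo copkw uhgro grz
Hunk 4: at line 2 remove [qlo] add [tgod,zzdjo] -> 12 lines: gaet nbw dwu tgod zzdjo fsv nznb xsy zcfo copkw uhgro grz
Hunk 5: at line 3 remove [zzdjo,fsv,nznb] add [oxya] -> 10 lines: gaet nbw dwu tgod oxya xsy zcfo copkw uhgro grz
Hunk 6: at line 4 remove [xsy,zcfo,copkw] add [sik] -> 8 lines: gaet nbw dwu tgod oxya sik uhgro grz
Hunk 7: at line 1 remove [dwu,tgod,oxya] add [toudw] -> 6 lines: gaet nbw toudw sik uhgro grz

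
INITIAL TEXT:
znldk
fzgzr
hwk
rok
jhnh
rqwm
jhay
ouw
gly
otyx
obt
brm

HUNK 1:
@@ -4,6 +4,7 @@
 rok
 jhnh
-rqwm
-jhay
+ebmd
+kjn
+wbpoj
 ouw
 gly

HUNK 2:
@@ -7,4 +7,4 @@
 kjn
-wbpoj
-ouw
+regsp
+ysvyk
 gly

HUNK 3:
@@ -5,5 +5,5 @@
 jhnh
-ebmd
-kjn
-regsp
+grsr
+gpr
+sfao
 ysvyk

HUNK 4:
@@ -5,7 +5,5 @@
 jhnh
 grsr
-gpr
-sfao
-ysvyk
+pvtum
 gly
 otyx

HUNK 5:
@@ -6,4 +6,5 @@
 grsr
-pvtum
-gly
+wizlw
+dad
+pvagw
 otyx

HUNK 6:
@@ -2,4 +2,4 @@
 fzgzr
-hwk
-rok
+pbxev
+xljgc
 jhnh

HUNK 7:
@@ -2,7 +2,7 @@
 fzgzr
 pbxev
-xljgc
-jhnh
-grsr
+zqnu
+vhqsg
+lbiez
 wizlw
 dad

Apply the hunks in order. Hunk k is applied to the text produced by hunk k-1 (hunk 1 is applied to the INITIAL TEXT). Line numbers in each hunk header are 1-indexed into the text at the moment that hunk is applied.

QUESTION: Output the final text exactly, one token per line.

Hunk 1: at line 4 remove [rqwm,jhay] add [ebmd,kjn,wbpoj] -> 13 lines: znldk fzgzr hwk rok jhnh ebmd kjn wbpoj ouw gly otyx obt brm
Hunk 2: at line 7 remove [wbpoj,ouw] add [regsp,ysvyk] -> 13 lines: znldk fzgzr hwk rok jhnh ebmd kjn regsp ysvyk gly otyx obt brm
Hunk 3: at line 5 remove [ebmd,kjn,regsp] add [grsr,gpr,sfao] -> 13 lines: znldk fzgzr hwk rok jhnh grsr gpr sfao ysvyk gly otyx obt brm
Hunk 4: at line 5 remove [gpr,sfao,ysvyk] add [pvtum] -> 11 lines: znldk fzgzr hwk rok jhnh grsr pvtum gly otyx obt brm
Hunk 5: at line 6 remove [pvtum,gly] add [wizlw,dad,pvagw] -> 12 lines: znldk fzgzr hwk rok jhnh grsr wizlw dad pvagw otyx obt brm
Hunk 6: at line 2 remove [hwk,rok] add [pbxev,xljgc] -> 12 lines: znldk fzgzr pbxev xljgc jhnh grsr wizlw dad pvagw otyx obt brm
Hunk 7: at line 2 remove [xljgc,jhnh,grsr] add [zqnu,vhqsg,lbiez] -> 12 lines: znldk fzgzr pbxev zqnu vhqsg lbiez wizlw dad pvagw otyx obt brm

Answer: znldk
fzgzr
pbxev
zqnu
vhqsg
lbiez
wizlw
dad
pvagw
otyx
obt
brm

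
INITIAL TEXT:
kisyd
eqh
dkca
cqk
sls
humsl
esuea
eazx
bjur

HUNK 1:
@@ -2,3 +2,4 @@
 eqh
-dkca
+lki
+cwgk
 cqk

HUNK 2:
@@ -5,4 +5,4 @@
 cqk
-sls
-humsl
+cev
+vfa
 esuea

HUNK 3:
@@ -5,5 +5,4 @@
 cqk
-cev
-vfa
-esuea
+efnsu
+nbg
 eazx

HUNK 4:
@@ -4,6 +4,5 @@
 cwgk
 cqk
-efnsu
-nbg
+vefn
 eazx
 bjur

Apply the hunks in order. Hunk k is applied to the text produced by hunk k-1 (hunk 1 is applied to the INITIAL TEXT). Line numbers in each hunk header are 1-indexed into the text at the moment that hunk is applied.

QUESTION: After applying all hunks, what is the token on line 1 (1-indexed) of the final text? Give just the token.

Answer: kisyd

Derivation:
Hunk 1: at line 2 remove [dkca] add [lki,cwgk] -> 10 lines: kisyd eqh lki cwgk cqk sls humsl esuea eazx bjur
Hunk 2: at line 5 remove [sls,humsl] add [cev,vfa] -> 10 lines: kisyd eqh lki cwgk cqk cev vfa esuea eazx bjur
Hunk 3: at line 5 remove [cev,vfa,esuea] add [efnsu,nbg] -> 9 lines: kisyd eqh lki cwgk cqk efnsu nbg eazx bjur
Hunk 4: at line 4 remove [efnsu,nbg] add [vefn] -> 8 lines: kisyd eqh lki cwgk cqk vefn eazx bjur
Final line 1: kisyd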